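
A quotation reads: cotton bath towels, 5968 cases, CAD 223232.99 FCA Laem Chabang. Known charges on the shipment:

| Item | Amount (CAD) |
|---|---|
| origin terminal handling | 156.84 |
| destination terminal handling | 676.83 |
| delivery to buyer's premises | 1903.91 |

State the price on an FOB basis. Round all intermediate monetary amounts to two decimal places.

Not relevant to the conversion: delivery, destination terminal — on the buyer under both terms; not part of either seller's price.
From FCA to FOB, the seller additionally bears: origin terminal.
FOB price = 223232.99 + 156.84 = 223389.83

FOB price: CAD 223389.83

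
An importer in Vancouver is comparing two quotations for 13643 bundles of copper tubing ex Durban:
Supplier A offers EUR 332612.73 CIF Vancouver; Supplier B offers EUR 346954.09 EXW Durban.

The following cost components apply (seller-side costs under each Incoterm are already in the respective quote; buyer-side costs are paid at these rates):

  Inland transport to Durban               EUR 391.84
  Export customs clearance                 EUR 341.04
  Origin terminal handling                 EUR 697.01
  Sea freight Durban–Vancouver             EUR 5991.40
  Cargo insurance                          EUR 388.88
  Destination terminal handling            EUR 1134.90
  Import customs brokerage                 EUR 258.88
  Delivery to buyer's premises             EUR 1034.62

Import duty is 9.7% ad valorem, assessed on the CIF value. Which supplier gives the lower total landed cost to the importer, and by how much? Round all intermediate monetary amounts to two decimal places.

Supplier A is cheaper by EUR 24300.23

Supplier A (CIF):
The CIF price already equals the CIF value: 332612.73
Import duty = 332612.73 × 9.7% = 32263.43
Buyer bears (A): 1134.90 + 258.88 + 1034.62 = 2428.40
Landed cost (A) = invoice 332612.73 + 2428.40 + duty 32263.43 = 367304.56
Supplier B (EXW):
CIF value = EXW price + inland to port + export clearance + origin terminal + freight + insurance = 346954.09 + 391.84 + 341.04 + 697.01 + 5991.40 + 388.88 = 354764.26
Import duty = 354764.26 × 9.7% = 34412.13
Buyer bears (B): 391.84 + 341.04 + 697.01 + 5991.40 + 388.88 + 1134.90 + 258.88 + 1034.62 = 10238.57
Landed cost (B) = invoice 346954.09 + 10238.57 + duty 34412.13 = 391604.79
Difference = |367304.56 − 391604.79| = 24300.23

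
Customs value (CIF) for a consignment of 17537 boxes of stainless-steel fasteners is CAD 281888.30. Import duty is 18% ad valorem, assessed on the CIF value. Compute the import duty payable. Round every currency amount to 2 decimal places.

Import duty: CAD 50739.89

Import duty = 281888.30 × 18% = 50739.89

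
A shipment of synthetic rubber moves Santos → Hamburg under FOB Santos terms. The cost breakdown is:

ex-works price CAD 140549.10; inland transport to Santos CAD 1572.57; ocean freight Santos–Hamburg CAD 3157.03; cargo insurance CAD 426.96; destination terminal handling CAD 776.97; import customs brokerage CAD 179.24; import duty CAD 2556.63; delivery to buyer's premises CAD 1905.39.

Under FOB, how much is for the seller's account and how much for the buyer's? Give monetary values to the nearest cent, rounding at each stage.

Seller: CAD 142121.67; buyer: CAD 9002.22

FOB: the seller bears costs until goods are on board at the origin port; the buyer bears freight, insurance and all costs thereafter.
Seller's account: goods 140549.10 + inland to port 1572.57 = 142121.67
Buyer's account: freight 3157.03 + insurance 426.96 + destination terminal 776.97 + brokerage 179.24 + duty 2556.63 + delivery 1905.39 = 9002.22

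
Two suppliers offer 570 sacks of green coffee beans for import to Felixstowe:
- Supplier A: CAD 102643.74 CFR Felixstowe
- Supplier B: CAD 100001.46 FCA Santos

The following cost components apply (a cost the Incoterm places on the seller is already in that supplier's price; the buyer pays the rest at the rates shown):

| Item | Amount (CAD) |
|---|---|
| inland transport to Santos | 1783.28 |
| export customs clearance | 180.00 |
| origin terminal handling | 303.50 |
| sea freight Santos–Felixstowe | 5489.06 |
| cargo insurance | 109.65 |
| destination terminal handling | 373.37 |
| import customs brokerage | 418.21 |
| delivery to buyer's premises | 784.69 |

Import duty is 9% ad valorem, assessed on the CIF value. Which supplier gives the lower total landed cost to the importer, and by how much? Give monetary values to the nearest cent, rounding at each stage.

Supplier A (CFR):
CIF value = CFR price + insurance = 102643.74 + 109.65 = 102753.39
Import duty = 102753.39 × 9% = 9247.81
Buyer bears (A): 109.65 + 373.37 + 418.21 + 784.69 = 1685.92
Landed cost (A) = invoice 102643.74 + 1685.92 + duty 9247.81 = 113577.47
Supplier B (FCA):
CIF value = FCA price + origin terminal + freight + insurance = 100001.46 + 303.50 + 5489.06 + 109.65 = 105903.67
Import duty = 105903.67 × 9% = 9531.33
Buyer bears (B): 303.50 + 5489.06 + 109.65 + 373.37 + 418.21 + 784.69 = 7478.48
Landed cost (B) = invoice 100001.46 + 7478.48 + duty 9531.33 = 117011.27
Difference = |113577.47 − 117011.27| = 3433.80

Supplier A is cheaper by CAD 3433.80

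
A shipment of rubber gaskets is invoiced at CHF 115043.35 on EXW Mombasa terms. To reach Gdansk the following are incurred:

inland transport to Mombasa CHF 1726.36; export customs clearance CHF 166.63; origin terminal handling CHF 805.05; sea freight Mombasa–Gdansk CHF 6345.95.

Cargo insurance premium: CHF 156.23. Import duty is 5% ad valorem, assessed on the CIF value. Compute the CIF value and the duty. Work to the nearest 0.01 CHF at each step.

CIF value: CHF 124243.57; import duty: CHF 6212.18

CIF = EXW price + pre-shipment costs + freight + insurance
CIF = 115043.35 + 1726.36 + 166.63 + 805.05 + 6345.95 + 156.23 = 124243.57
Import duty = 124243.57 × 5% = 6212.18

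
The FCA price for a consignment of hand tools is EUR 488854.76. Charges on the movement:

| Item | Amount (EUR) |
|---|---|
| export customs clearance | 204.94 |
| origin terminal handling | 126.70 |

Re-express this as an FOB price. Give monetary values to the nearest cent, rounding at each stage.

FOB price: EUR 488981.46

Not relevant to the conversion: export clearance — on the seller under both FCA and FOB; already in the FCA price and stays in the FOB price.
From FCA to FOB, the seller additionally bears: origin terminal.
FOB price = 488854.76 + 126.70 = 488981.46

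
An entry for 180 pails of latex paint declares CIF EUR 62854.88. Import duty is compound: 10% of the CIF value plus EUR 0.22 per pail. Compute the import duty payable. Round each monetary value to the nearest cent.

Ad valorem component: 62854.88 × 10% = 6285.49
Specific component: 180 × 0.22 = 39.60
Import duty = 6285.49 + 39.60 = 6325.09

Import duty: EUR 6325.09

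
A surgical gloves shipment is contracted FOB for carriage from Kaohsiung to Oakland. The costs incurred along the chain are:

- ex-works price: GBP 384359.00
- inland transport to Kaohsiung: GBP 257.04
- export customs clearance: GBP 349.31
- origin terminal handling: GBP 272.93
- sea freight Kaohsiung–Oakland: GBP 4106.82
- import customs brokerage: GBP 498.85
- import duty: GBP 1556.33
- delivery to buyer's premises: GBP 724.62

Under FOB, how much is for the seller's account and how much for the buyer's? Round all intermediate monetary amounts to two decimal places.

FOB: the seller bears costs until goods are on board at the origin port; the buyer bears freight, insurance and all costs thereafter.
Seller's account: goods 384359.00 + inland to port 257.04 + export clearance 349.31 + origin terminal 272.93 = 385238.28
Buyer's account: freight 4106.82 + brokerage 498.85 + duty 1556.33 + delivery 724.62 = 6886.62

Seller: GBP 385238.28; buyer: GBP 6886.62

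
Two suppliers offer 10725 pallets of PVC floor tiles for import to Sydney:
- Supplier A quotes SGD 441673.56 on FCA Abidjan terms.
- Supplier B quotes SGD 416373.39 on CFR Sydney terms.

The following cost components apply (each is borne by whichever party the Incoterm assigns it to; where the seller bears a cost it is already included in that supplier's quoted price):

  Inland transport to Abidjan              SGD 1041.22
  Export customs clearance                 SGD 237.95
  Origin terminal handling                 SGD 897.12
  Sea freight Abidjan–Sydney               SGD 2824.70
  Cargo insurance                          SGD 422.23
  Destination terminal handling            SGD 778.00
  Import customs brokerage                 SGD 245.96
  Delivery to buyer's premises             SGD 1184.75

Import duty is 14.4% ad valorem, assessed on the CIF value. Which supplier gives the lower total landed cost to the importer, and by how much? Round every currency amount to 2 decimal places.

Supplier B is cheaper by SGD 33201.16

Supplier A (FCA):
CIF value = FCA price + origin terminal + freight + insurance = 441673.56 + 897.12 + 2824.70 + 422.23 = 445817.61
Import duty = 445817.61 × 14.4% = 64197.74
Buyer bears (A): 897.12 + 2824.70 + 422.23 + 778.00 + 245.96 + 1184.75 = 6352.76
Landed cost (A) = invoice 441673.56 + 6352.76 + duty 64197.74 = 512224.06
Supplier B (CFR):
CIF value = CFR price + insurance = 416373.39 + 422.23 = 416795.62
Import duty = 416795.62 × 14.4% = 60018.57
Buyer bears (B): 422.23 + 778.00 + 245.96 + 1184.75 = 2630.94
Landed cost (B) = invoice 416373.39 + 2630.94 + duty 60018.57 = 479022.90
Difference = |512224.06 − 479022.90| = 33201.16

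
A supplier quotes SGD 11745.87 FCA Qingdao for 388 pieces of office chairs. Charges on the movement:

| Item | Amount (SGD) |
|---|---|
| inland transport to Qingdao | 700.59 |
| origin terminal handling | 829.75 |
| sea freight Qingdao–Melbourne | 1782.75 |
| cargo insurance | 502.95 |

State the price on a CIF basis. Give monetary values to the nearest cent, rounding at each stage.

CIF price: SGD 14861.32

Not relevant to the conversion: inland to port — on the seller under both FCA and CIF; already in the FCA price and stays in the CIF price.
From FCA to CIF, the seller additionally bears: origin terminal, freight, insurance.
CIF price = 11745.87 + 829.75 + 1782.75 + 502.95 = 14861.32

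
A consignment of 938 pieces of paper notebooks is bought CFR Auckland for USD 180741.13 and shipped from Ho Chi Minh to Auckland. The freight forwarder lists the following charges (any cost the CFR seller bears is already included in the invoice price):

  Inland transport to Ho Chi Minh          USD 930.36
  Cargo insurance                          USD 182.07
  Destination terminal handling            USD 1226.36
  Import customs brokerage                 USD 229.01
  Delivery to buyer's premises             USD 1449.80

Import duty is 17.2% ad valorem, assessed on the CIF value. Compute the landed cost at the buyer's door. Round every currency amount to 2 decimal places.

CFR: the seller pays costs through ocean freight to the destination port, but not insurance.
Already in the invoice (seller's account under CFR): inland to port — exclude.
CIF value = CFR price + insurance = 180741.13 + 182.07 = 180923.20
Import duty = 180923.20 × 17.2% = 31118.79
Buyer bears: insurance 182.07 + destination terminal 1226.36 + brokerage 229.01 + delivery 1449.80 + duty 31118.79 = 34206.03
Landed cost = invoice 180741.13 + 34206.03 = 214947.16

Total landed cost: USD 214947.16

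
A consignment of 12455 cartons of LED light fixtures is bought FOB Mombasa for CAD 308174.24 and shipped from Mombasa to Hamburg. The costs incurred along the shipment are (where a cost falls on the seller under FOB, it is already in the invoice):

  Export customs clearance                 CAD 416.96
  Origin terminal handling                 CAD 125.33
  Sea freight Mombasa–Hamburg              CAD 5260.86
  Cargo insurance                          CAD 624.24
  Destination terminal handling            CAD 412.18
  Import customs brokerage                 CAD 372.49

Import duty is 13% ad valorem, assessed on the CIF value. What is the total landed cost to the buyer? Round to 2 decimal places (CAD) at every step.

FOB: the seller bears costs until goods are on board at the origin port; the buyer bears freight, insurance and all costs thereafter.
Already in the invoice (seller's account under FOB): export clearance, origin terminal — exclude.
CIF value = FOB price + freight + insurance = 308174.24 + 5260.86 + 624.24 = 314059.34
Import duty = 314059.34 × 13% = 40827.71
Buyer bears: freight 5260.86 + insurance 624.24 + destination terminal 412.18 + brokerage 372.49 + duty 40827.71 = 47497.48
Landed cost = invoice 308174.24 + 47497.48 = 355671.72

Total landed cost: CAD 355671.72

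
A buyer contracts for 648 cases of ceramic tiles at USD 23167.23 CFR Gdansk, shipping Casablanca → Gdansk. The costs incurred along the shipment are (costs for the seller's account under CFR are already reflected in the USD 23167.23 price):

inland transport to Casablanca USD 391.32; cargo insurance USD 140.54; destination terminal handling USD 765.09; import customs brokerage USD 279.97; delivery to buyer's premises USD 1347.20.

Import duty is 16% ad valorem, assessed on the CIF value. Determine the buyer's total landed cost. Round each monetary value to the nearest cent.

Total landed cost: USD 29429.27

CFR: the seller pays costs through ocean freight to the destination port, but not insurance.
Already in the invoice (seller's account under CFR): inland to port — exclude.
CIF value = CFR price + insurance = 23167.23 + 140.54 = 23307.77
Import duty = 23307.77 × 16% = 3729.24
Buyer bears: insurance 140.54 + destination terminal 765.09 + brokerage 279.97 + delivery 1347.20 + duty 3729.24 = 6262.04
Landed cost = invoice 23167.23 + 6262.04 = 29429.27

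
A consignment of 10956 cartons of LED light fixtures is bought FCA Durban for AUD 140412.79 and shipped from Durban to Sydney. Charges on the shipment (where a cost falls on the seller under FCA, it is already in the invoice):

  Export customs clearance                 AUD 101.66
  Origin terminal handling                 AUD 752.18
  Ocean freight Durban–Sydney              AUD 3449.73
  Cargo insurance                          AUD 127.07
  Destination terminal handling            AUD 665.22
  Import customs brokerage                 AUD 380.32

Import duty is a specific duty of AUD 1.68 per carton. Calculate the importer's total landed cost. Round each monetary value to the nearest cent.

FCA: the seller delivers export-cleared goods to the carrier; the buyer bears costs from that point.
Already in the invoice (seller's account under FCA): export clearance — exclude.
CIF value = FCA price + origin terminal + freight + insurance = 140412.79 + 752.18 + 3449.73 + 127.07 = 144741.77
Import duty = 10956 × 1.68 = 18406.08
Buyer bears: origin terminal 752.18 + freight 3449.73 + insurance 127.07 + destination terminal 665.22 + brokerage 380.32 + duty 18406.08 = 23780.60
Landed cost = invoice 140412.79 + 23780.60 = 164193.39

Total landed cost: AUD 164193.39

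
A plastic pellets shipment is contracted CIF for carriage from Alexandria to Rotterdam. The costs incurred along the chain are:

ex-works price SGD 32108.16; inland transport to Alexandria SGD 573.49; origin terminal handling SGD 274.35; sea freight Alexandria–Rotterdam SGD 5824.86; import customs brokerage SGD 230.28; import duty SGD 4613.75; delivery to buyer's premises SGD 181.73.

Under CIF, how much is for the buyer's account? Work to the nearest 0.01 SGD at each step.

CIF: the seller pays costs through ocean freight and marine insurance to the destination port.
Seller's account: goods 32108.16 + inland to port 573.49 + origin terminal 274.35 + freight 5824.86 = 38780.86
Buyer's account: brokerage 230.28 + duty 4613.75 + delivery 181.73 = 5025.76

Buyer's account: SGD 5025.76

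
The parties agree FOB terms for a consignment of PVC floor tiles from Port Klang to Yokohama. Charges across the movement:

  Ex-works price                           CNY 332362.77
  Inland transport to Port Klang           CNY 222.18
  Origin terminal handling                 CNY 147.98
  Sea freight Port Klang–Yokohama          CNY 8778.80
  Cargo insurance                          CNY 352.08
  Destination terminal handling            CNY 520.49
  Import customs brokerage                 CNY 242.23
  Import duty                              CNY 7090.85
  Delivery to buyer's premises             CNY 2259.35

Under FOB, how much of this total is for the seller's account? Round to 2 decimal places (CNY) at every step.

FOB: the seller bears costs until goods are on board at the origin port; the buyer bears freight, insurance and all costs thereafter.
Seller's account: goods 332362.77 + inland to port 222.18 + origin terminal 147.98 = 332732.93
Buyer's account: freight 8778.80 + insurance 352.08 + destination terminal 520.49 + brokerage 242.23 + duty 7090.85 + delivery 2259.35 = 19243.80

Seller's account: CNY 332732.93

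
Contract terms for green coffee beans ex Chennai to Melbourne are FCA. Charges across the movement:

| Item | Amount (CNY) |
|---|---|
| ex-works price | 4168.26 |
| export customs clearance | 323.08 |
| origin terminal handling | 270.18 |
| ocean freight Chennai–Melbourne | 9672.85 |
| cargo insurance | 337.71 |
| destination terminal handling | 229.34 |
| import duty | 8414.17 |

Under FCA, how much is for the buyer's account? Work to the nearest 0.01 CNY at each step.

Buyer's account: CNY 18924.25

FCA: the seller delivers export-cleared goods to the carrier; the buyer bears costs from that point.
Seller's account: goods 4168.26 + export clearance 323.08 = 4491.34
Buyer's account: origin terminal 270.18 + freight 9672.85 + insurance 337.71 + destination terminal 229.34 + duty 8414.17 = 18924.25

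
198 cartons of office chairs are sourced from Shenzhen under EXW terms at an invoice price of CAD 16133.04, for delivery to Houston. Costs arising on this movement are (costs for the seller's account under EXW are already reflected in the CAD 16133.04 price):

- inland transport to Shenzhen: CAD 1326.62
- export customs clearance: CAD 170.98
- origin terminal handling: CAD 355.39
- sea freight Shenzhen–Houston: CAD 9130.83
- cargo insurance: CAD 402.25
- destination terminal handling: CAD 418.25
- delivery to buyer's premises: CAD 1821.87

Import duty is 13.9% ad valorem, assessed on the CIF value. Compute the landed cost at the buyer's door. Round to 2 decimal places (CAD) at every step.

EXW: the seller makes goods available at their premises; the buyer bears all onward costs.
CIF value = EXW price + inland to port + export clearance + origin terminal + freight + insurance = 16133.04 + 1326.62 + 170.98 + 355.39 + 9130.83 + 402.25 = 27519.11
Import duty = 27519.11 × 13.9% = 3825.16
Buyer bears: inland to port 1326.62 + export clearance 170.98 + origin terminal 355.39 + freight 9130.83 + insurance 402.25 + destination terminal 418.25 + delivery 1821.87 + duty 3825.16 = 17451.35
Landed cost = invoice 16133.04 + 17451.35 = 33584.39

Total landed cost: CAD 33584.39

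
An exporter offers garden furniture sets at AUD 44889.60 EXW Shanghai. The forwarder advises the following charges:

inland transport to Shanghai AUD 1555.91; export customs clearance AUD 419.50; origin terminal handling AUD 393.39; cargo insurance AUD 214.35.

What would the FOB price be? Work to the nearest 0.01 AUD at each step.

FOB price: AUD 47258.40

Not relevant to the conversion: insurance — on the buyer under both terms; not part of either seller's price.
From EXW to FOB, the seller additionally bears: inland to port, export clearance, origin terminal.
FOB price = 44889.60 + 1555.91 + 419.50 + 393.39 = 47258.40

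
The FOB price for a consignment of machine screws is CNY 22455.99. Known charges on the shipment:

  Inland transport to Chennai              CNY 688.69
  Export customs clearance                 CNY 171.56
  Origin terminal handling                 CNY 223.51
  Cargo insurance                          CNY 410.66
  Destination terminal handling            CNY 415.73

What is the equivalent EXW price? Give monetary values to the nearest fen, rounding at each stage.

EXW price: CNY 21372.23

Not relevant to the conversion: destination terminal, insurance — on the buyer under both terms; not part of either seller's price.
From FOB to EXW, the seller no longer bears: inland to port, export clearance, origin terminal.
EXW price = 22455.99 − 688.69 − 171.56 − 223.51 = 21372.23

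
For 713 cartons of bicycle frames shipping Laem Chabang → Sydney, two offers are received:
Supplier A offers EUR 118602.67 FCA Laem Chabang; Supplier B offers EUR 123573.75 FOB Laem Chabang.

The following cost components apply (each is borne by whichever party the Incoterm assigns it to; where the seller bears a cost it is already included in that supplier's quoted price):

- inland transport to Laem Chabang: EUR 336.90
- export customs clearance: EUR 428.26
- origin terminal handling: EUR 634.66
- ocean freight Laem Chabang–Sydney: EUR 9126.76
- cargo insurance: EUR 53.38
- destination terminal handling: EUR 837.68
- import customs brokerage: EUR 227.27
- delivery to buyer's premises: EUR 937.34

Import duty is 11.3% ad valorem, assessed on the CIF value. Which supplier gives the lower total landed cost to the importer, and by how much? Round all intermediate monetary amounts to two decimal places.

Supplier A (FCA):
CIF value = FCA price + origin terminal + freight + insurance = 118602.67 + 634.66 + 9126.76 + 53.38 = 128417.47
Import duty = 128417.47 × 11.3% = 14511.17
Buyer bears (A): 634.66 + 9126.76 + 53.38 + 837.68 + 227.27 + 937.34 = 11817.09
Landed cost (A) = invoice 118602.67 + 11817.09 + duty 14511.17 = 144930.93
Supplier B (FOB):
CIF value = FOB price + freight + insurance = 123573.75 + 9126.76 + 53.38 = 132753.89
Import duty = 132753.89 × 11.3% = 15001.19
Buyer bears (B): 9126.76 + 53.38 + 837.68 + 227.27 + 937.34 = 11182.43
Landed cost (B) = invoice 123573.75 + 11182.43 + duty 15001.19 = 149757.37
Difference = |144930.93 − 149757.37| = 4826.44

Supplier A is cheaper by EUR 4826.44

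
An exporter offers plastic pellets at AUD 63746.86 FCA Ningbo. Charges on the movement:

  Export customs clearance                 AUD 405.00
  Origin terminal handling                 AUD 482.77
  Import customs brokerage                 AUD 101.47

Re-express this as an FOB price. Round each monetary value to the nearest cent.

Not relevant to the conversion: export clearance — on the seller under both FCA and FOB; already in the FCA price and stays in the FOB price. brokerage — on the buyer under both terms; not part of either seller's price.
From FCA to FOB, the seller additionally bears: origin terminal.
FOB price = 63746.86 + 482.77 = 64229.63

FOB price: AUD 64229.63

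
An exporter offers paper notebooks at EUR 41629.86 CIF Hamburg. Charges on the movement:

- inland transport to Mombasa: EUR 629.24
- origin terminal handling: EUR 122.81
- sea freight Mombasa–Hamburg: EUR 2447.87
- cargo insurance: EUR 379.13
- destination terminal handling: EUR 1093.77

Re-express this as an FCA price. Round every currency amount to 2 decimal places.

FCA price: EUR 38680.05

Not relevant to the conversion: inland to port — on the seller under both CIF and FCA; already in the CIF price and stays in the FCA price. destination terminal — on the buyer under both terms; not part of either seller's price.
From CIF to FCA, the seller no longer bears: origin terminal, freight, insurance.
FCA price = 41629.86 − 122.81 − 2447.87 − 379.13 = 38680.05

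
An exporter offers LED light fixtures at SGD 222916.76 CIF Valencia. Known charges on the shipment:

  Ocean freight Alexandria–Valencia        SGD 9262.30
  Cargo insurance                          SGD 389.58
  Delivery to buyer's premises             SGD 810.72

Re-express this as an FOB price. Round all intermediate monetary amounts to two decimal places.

Not relevant to the conversion: delivery — on the buyer under both terms; not part of either seller's price.
From CIF to FOB, the seller no longer bears: freight, insurance.
FOB price = 222916.76 − 9262.30 − 389.58 = 213264.88

FOB price: SGD 213264.88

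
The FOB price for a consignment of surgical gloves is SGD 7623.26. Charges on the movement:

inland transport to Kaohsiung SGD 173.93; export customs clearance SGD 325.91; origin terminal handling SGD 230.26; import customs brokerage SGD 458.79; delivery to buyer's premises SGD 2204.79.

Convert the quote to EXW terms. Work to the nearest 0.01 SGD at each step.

Not relevant to the conversion: brokerage, delivery — on the buyer under both terms; not part of either seller's price.
From FOB to EXW, the seller no longer bears: inland to port, export clearance, origin terminal.
EXW price = 7623.26 − 173.93 − 325.91 − 230.26 = 6893.16

EXW price: SGD 6893.16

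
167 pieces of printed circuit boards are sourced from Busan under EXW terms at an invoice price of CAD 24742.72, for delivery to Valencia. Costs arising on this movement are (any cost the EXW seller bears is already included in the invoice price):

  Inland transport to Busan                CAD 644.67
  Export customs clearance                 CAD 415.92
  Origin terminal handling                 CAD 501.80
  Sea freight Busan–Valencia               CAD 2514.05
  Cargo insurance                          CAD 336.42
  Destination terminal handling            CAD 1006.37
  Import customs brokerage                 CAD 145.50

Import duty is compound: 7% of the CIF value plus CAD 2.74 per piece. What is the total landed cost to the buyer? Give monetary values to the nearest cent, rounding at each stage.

EXW: the seller makes goods available at their premises; the buyer bears all onward costs.
CIF value = EXW price + inland to port + export clearance + origin terminal + freight + insurance = 24742.72 + 644.67 + 415.92 + 501.80 + 2514.05 + 336.42 = 29155.58
Ad valorem component: 29155.58 × 7% = 2040.89
Specific component: 167 × 2.74 = 457.58
Import duty = 2040.89 + 457.58 = 2498.47
Buyer bears: inland to port 644.67 + export clearance 415.92 + origin terminal 501.80 + freight 2514.05 + insurance 336.42 + destination terminal 1006.37 + brokerage 145.50 + duty 2498.47 = 8063.20
Landed cost = invoice 24742.72 + 8063.20 = 32805.92

Total landed cost: CAD 32805.92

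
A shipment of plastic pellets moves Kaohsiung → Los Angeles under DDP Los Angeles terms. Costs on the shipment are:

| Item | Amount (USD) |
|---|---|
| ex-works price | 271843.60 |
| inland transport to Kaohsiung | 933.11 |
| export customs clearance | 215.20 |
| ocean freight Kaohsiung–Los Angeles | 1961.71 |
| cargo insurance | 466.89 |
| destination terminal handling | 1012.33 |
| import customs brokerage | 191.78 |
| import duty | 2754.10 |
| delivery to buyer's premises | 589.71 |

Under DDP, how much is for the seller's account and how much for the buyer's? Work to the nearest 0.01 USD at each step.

Seller: USD 279968.43; buyer: USD 0.00

DDP: the seller bears all costs including import duty.
Seller's account: goods 271843.60 + inland to port 933.11 + export clearance 215.20 + freight 1961.71 + insurance 466.89 + destination terminal 1012.33 + brokerage 191.78 + duty 2754.10 + delivery 589.71 = 279968.43
Buyer's account: 0.00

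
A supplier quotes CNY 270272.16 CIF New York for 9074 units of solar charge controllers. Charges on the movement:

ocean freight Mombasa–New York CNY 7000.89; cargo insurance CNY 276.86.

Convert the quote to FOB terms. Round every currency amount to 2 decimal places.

FOB price: CNY 262994.41

From CIF to FOB, the seller no longer bears: freight, insurance.
FOB price = 270272.16 − 7000.89 − 276.86 = 262994.41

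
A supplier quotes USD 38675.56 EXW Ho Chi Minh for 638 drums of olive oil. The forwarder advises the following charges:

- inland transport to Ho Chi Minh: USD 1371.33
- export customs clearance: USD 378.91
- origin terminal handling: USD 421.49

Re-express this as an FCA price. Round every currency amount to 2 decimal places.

Not relevant to the conversion: origin terminal — on the buyer under both terms; not part of either seller's price.
From EXW to FCA, the seller additionally bears: inland to port, export clearance.
FCA price = 38675.56 + 1371.33 + 378.91 = 40425.80

FCA price: USD 40425.80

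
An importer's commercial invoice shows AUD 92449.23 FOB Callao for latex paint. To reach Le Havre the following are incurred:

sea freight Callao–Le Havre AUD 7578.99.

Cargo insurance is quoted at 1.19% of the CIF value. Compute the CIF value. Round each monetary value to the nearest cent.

Let C be the CIF value. C = FOB price + freight + 1.19% × C
C − 1.19% × C = 92449.23 + 7578.99
0.9881 × C = 100028.22
C = 100028.22 / 0.9881 = 101232.89
Insurance premium = 1.19% × 101232.89 = 1204.67

CIF value: AUD 101232.89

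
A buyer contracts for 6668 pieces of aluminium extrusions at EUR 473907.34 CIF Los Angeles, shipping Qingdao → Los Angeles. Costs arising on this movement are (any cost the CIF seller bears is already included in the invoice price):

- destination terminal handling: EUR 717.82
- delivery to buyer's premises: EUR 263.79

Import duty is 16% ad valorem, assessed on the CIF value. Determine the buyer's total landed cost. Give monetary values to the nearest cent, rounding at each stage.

Total landed cost: EUR 550714.12

CIF: the seller pays costs through ocean freight and marine insurance to the destination port.
The CIF price already equals the CIF value: 473907.34
Import duty = 473907.34 × 16% = 75825.17
Buyer bears: destination terminal 717.82 + delivery 263.79 + duty 75825.17 = 76806.78
Landed cost = invoice 473907.34 + 76806.78 = 550714.12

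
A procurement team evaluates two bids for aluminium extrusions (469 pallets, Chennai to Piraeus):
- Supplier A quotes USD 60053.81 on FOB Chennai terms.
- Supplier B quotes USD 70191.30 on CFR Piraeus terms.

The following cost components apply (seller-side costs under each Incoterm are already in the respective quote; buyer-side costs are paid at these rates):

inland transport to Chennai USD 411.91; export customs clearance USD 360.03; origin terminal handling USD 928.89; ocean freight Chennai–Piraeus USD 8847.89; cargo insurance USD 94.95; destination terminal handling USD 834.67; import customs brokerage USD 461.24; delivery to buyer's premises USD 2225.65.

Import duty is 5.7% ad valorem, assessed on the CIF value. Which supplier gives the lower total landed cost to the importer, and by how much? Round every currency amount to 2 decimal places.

Supplier A (FOB):
CIF value = FOB price + freight + insurance = 60053.81 + 8847.89 + 94.95 = 68996.65
Import duty = 68996.65 × 5.7% = 3932.81
Buyer bears (A): 8847.89 + 94.95 + 834.67 + 461.24 + 2225.65 = 12464.40
Landed cost (A) = invoice 60053.81 + 12464.40 + duty 3932.81 = 76451.02
Supplier B (CFR):
CIF value = CFR price + insurance = 70191.30 + 94.95 = 70286.25
Import duty = 70286.25 × 5.7% = 4006.32
Buyer bears (B): 94.95 + 834.67 + 461.24 + 2225.65 = 3616.51
Landed cost (B) = invoice 70191.30 + 3616.51 + duty 4006.32 = 77814.13
Difference = |76451.02 − 77814.13| = 1363.11

Supplier A is cheaper by USD 1363.11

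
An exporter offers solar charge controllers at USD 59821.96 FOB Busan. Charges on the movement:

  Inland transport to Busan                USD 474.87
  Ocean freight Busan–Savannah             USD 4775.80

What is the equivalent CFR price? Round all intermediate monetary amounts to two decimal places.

CFR price: USD 64597.76

Not relevant to the conversion: inland to port — on the seller under both FOB and CFR; already in the FOB price and stays in the CFR price.
From FOB to CFR, the seller additionally bears: freight.
CFR price = 59821.96 + 4775.80 = 64597.76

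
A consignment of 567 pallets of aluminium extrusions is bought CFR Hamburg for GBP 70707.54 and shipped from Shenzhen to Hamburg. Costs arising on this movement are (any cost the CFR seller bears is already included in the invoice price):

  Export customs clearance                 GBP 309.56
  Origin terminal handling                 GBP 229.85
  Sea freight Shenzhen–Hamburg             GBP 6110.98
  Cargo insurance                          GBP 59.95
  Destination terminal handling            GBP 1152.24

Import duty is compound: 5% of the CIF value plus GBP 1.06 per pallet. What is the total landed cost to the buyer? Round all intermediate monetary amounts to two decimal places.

CFR: the seller pays costs through ocean freight to the destination port, but not insurance.
Already in the invoice (seller's account under CFR): export clearance, origin terminal, freight — exclude.
CIF value = CFR price + insurance = 70707.54 + 59.95 = 70767.49
Ad valorem component: 70767.49 × 5% = 3538.37
Specific component: 567 × 1.06 = 601.02
Import duty = 3538.37 + 601.02 = 4139.39
Buyer bears: insurance 59.95 + destination terminal 1152.24 + duty 4139.39 = 5351.58
Landed cost = invoice 70707.54 + 5351.58 = 76059.12

Total landed cost: GBP 76059.12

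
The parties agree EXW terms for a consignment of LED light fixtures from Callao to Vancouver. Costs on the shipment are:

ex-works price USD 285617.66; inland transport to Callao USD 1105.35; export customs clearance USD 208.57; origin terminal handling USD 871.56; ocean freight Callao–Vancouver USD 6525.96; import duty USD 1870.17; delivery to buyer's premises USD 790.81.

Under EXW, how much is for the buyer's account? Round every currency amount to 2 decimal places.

EXW: the seller makes goods available at their premises; the buyer bears all onward costs.
Seller's account: goods 285617.66 = 285617.66
Buyer's account: inland to port 1105.35 + export clearance 208.57 + origin terminal 871.56 + freight 6525.96 + duty 1870.17 + delivery 790.81 = 11372.42

Buyer's account: USD 11372.42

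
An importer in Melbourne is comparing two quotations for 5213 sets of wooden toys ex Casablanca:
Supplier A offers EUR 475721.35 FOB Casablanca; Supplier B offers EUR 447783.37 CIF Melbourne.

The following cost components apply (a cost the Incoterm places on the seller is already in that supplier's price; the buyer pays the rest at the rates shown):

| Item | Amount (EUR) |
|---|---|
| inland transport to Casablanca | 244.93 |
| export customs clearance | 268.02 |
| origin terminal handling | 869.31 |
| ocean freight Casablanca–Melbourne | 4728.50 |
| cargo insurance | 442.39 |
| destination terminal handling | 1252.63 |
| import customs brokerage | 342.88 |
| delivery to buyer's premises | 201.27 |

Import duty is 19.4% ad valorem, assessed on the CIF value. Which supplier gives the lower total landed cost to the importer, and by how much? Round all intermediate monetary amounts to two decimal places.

Supplier B is cheaper by EUR 39531.99

Supplier A (FOB):
CIF value = FOB price + freight + insurance = 475721.35 + 4728.50 + 442.39 = 480892.24
Import duty = 480892.24 × 19.4% = 93293.09
Buyer bears (A): 4728.50 + 442.39 + 1252.63 + 342.88 + 201.27 = 6967.67
Landed cost (A) = invoice 475721.35 + 6967.67 + duty 93293.09 = 575982.11
Supplier B (CIF):
The CIF price already equals the CIF value: 447783.37
Import duty = 447783.37 × 19.4% = 86869.97
Buyer bears (B): 1252.63 + 342.88 + 201.27 = 1796.78
Landed cost (B) = invoice 447783.37 + 1796.78 + duty 86869.97 = 536450.12
Difference = |575982.11 − 536450.12| = 39531.99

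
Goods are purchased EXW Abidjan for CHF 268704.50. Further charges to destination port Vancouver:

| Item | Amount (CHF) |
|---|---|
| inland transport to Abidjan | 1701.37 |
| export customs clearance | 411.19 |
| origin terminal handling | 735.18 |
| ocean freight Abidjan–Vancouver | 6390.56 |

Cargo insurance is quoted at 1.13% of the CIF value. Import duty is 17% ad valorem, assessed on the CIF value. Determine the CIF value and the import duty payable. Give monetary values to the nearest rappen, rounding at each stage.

CIF value: CHF 281119.45; import duty: CHF 47790.31

Let C be the CIF value. C = EXW price + pre-shipment costs + freight + 1.13% × C
C − 1.13% × C = 268704.50 + 1701.37 + 411.19 + 735.18 + 6390.56
0.9887 × C = 277942.80
C = 277942.80 / 0.9887 = 281119.45
Insurance premium = 1.13% × 281119.45 = 3176.65
Import duty = 281119.45 × 17% = 47790.31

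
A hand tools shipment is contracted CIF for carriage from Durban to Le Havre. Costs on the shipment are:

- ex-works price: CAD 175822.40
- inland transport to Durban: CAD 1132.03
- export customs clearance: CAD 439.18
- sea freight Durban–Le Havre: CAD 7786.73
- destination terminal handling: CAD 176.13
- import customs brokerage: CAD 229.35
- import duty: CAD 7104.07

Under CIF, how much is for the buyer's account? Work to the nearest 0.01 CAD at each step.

Buyer's account: CAD 7509.55

CIF: the seller pays costs through ocean freight and marine insurance to the destination port.
Seller's account: goods 175822.40 + inland to port 1132.03 + export clearance 439.18 + freight 7786.73 = 185180.34
Buyer's account: destination terminal 176.13 + brokerage 229.35 + duty 7104.07 = 7509.55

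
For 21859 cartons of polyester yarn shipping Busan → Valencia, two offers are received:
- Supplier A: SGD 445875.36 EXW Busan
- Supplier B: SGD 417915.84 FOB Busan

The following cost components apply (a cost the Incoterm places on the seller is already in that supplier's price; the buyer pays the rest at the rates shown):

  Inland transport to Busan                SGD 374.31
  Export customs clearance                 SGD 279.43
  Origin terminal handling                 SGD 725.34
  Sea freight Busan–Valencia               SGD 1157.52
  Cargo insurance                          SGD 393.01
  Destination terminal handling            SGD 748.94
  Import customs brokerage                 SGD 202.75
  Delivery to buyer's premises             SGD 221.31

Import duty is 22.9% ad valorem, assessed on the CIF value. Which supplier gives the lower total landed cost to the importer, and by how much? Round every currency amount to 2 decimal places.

Supplier A (EXW):
CIF value = EXW price + inland to port + export clearance + origin terminal + freight + insurance = 445875.36 + 374.31 + 279.43 + 725.34 + 1157.52 + 393.01 = 448804.97
Import duty = 448804.97 × 22.9% = 102776.34
Buyer bears (A): 374.31 + 279.43 + 725.34 + 1157.52 + 393.01 + 748.94 + 202.75 + 221.31 = 4102.61
Landed cost (A) = invoice 445875.36 + 4102.61 + duty 102776.34 = 552754.31
Supplier B (FOB):
CIF value = FOB price + freight + insurance = 417915.84 + 1157.52 + 393.01 = 419466.37
Import duty = 419466.37 × 22.9% = 96057.80
Buyer bears (B): 1157.52 + 393.01 + 748.94 + 202.75 + 221.31 = 2723.53
Landed cost (B) = invoice 417915.84 + 2723.53 + duty 96057.80 = 516697.17
Difference = |552754.31 − 516697.17| = 36057.14

Supplier B is cheaper by SGD 36057.14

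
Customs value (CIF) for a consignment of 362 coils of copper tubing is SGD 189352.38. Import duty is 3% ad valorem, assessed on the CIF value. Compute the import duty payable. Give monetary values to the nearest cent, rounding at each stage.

Import duty = 189352.38 × 3% = 5680.57

Import duty: SGD 5680.57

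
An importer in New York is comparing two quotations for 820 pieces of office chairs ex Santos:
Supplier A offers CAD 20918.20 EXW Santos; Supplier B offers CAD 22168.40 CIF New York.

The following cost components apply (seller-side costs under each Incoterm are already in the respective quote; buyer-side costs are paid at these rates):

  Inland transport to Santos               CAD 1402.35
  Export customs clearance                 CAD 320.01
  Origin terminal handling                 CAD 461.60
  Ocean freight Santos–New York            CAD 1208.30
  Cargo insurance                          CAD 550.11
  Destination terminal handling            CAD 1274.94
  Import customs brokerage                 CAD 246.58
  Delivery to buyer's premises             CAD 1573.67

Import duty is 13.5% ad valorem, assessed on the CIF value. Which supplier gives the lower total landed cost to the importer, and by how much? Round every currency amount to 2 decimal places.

Supplier B is cheaper by CAD 3055.62

Supplier A (EXW):
CIF value = EXW price + inland to port + export clearance + origin terminal + freight + insurance = 20918.20 + 1402.35 + 320.01 + 461.60 + 1208.30 + 550.11 = 24860.57
Import duty = 24860.57 × 13.5% = 3356.18
Buyer bears (A): 1402.35 + 320.01 + 461.60 + 1208.30 + 550.11 + 1274.94 + 246.58 + 1573.67 = 7037.56
Landed cost (A) = invoice 20918.20 + 7037.56 + duty 3356.18 = 31311.94
Supplier B (CIF):
The CIF price already equals the CIF value: 22168.40
Import duty = 22168.40 × 13.5% = 2992.73
Buyer bears (B): 1274.94 + 246.58 + 1573.67 = 3095.19
Landed cost (B) = invoice 22168.40 + 3095.19 + duty 2992.73 = 28256.32
Difference = |31311.94 − 28256.32| = 3055.62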